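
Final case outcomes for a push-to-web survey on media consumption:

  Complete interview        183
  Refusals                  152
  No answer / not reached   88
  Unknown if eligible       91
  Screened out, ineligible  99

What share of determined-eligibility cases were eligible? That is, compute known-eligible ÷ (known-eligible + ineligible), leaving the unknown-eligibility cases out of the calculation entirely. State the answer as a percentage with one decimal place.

Known eligible → 183 + 152 + 88 = 423
e = 423 / (423 + 99) = 423 / 522 = 0.8103

81.0%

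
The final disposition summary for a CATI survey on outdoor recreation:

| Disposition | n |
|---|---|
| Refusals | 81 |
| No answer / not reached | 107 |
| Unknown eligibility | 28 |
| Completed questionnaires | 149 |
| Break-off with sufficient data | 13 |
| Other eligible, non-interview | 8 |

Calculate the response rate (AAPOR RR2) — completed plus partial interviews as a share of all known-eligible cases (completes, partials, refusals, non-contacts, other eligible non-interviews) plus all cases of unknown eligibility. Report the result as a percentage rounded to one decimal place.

Num = 149 + 13 = 162
Denominator = 149 + 13 + 81 + 107 + 8 + 28 = 386
RR2 = 162 / 386 = 0.4197

42.0%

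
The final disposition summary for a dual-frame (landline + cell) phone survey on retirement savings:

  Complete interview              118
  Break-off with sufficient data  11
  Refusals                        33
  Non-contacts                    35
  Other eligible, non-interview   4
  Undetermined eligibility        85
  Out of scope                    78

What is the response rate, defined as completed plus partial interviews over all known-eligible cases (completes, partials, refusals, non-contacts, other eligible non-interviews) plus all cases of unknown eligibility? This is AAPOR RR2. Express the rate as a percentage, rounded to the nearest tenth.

Num: 118 + 11 = 129
Denom: 118 + 11 + 33 + 35 + 4 + 85 = 286
RR2 = 129 / 286 = 0.4510

45.1%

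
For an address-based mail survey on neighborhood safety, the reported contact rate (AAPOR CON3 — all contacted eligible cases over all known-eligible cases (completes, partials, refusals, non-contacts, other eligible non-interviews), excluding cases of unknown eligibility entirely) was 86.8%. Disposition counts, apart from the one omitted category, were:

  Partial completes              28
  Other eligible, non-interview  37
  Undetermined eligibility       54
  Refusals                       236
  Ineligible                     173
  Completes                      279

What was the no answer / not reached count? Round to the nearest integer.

Num: 279 + 28 + 236 + 37 = 580
CON3 = 580 / D = 0.868
D = 580 / 0.868 = 668.2
Other denominator terms total 580
no answer / not reached = 668.2 − 580 ≈ 88

88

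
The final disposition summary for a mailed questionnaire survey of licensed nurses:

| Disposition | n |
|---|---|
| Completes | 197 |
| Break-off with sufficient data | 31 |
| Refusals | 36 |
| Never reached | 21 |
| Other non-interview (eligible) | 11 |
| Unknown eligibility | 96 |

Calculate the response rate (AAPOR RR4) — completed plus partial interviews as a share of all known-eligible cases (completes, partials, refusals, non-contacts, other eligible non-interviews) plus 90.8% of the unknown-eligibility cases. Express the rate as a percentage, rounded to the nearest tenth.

59.5%

Num: 197 + 31 = 228
Determined eligible: 197 + 31 + 36 + 21 + 11 = 296
Estimated eligible among unknowns: 0.9080 × 96 = 87.17
Denominator: 296 + 87.17 = 383.17
RR4 = 228 / 383.17 = 0.5950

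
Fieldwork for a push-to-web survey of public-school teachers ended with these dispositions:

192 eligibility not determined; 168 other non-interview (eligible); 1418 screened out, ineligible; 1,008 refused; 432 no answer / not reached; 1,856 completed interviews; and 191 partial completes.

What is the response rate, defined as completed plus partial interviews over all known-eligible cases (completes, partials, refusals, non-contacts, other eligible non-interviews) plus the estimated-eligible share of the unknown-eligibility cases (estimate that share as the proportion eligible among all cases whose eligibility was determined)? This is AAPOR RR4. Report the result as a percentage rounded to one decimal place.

54.0%

Top: 1856 + 191 = 2047
Determined eligible: 1856 + 191 + 1008 + 432 + 168 = 3655
e = 3655 / (3655 + 1418) = 3655 / 5073 = 0.7205
Eligible share of unknowns: 0.7205 × 192 = 138.34
Base: 3655 + 138.34 = 3793.34
RR4 = 2047 / 3793.34 = 0.5396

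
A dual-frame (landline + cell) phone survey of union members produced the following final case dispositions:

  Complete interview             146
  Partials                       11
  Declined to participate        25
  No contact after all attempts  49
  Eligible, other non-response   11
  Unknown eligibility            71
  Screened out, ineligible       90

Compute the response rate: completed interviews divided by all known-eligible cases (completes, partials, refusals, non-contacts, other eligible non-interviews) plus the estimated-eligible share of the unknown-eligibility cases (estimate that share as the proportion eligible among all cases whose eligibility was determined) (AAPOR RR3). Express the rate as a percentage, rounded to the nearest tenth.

Numerator → 146
Determined eligible → 146 + 11 + 25 + 49 + 11 = 242
e = 242 / (242 + 90) = 242 / 332 = 0.7289
e × U → 0.7289 × 71 = 51.75
Denom → 242 + 51.75 = 293.75
RR3 = 146 / 293.75 = 0.4970

49.7%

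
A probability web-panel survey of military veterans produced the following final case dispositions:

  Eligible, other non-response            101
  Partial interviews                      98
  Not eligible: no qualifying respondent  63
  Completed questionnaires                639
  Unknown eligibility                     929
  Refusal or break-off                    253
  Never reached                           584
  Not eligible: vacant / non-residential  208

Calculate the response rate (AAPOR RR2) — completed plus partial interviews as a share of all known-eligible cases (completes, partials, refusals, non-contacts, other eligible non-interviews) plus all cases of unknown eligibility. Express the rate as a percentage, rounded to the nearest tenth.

Not eligible = 63 + 208 = 271
Top = 639 + 98 = 737
Base = 639 + 98 + 253 + 584 + 101 + 929 = 2604
RR2 = 737 / 2604 = 0.2830

28.3%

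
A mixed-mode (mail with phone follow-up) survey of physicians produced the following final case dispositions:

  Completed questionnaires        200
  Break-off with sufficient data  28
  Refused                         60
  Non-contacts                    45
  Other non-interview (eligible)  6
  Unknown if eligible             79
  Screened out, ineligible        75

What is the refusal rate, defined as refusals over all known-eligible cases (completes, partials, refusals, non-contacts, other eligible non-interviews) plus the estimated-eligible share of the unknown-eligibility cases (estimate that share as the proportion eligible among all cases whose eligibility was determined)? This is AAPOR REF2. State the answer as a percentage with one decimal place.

14.9%

Num = 60
Known eligible = 200 + 28 + 60 + 45 + 6 = 339
e = 339 / (339 + 75) = 339 / 414 = 0.8188
Estimated eligible among unknowns = 0.8188 × 79 = 64.69
Base = 339 + 64.69 = 403.69
REF2 = 60 / 403.69 = 0.1486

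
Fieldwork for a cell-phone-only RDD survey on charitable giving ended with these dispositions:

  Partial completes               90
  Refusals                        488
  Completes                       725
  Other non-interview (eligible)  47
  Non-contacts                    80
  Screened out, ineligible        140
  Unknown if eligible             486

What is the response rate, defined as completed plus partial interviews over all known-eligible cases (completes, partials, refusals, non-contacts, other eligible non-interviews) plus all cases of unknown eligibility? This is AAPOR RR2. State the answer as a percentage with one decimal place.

Numerator: 725 + 90 = 815
Denom: 725 + 90 + 488 + 80 + 47 + 486 = 1916
RR2 = 815 / 1916 = 0.4254

42.5%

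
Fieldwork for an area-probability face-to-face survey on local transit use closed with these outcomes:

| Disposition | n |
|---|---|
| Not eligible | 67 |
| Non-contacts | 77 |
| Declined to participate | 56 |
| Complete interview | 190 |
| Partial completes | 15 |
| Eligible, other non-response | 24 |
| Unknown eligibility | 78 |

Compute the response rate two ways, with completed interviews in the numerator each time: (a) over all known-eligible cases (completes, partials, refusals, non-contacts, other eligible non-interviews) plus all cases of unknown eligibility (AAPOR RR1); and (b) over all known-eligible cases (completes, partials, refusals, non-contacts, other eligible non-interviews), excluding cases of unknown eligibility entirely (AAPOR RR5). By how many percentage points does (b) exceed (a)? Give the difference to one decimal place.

Num = 190
Base = 190 + 15 + 56 + 77 + 24 + 78 = 440
RR1 = 190 / 440 = 0.4318
Base = 190 + 15 + 56 + 77 + 24 = 362
RR5 = 190 / 362 = 0.5249
Difference = 52.49 − 43.18 = 9.31 percentage points

9.3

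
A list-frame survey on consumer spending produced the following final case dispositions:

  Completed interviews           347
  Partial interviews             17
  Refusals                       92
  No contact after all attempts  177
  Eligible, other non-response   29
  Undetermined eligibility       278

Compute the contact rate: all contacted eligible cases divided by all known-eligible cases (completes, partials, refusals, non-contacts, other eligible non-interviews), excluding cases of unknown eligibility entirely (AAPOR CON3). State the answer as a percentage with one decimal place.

73.3%

Numerator: 347 + 17 + 92 + 29 = 485
Denom: 347 + 17 + 92 + 177 + 29 = 662
CON3 = 485 / 662 = 0.7326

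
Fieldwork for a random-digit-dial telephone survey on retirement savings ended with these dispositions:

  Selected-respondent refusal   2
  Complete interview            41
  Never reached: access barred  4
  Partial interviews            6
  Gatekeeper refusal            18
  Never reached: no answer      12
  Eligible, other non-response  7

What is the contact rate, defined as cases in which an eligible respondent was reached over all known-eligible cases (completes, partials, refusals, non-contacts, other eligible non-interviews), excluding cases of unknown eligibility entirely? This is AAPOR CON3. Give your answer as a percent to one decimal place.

Refused = 18 + 2 = 20
No contact after all attempts = 12 + 4 = 16
Top = 41 + 6 + 20 + 7 = 74
Denominator = 41 + 6 + 20 + 16 + 7 = 90
CON3 = 74 / 90 = 0.8222

82.2%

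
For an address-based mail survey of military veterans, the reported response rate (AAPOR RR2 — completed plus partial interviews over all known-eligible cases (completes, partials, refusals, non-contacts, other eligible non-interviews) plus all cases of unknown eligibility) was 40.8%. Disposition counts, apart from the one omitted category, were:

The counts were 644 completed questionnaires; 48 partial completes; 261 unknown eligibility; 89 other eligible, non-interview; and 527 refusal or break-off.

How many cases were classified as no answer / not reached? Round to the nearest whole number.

Numerator → 644 + 48 = 692
RR2 = 692 / D = 0.408
D = 692 / 0.408 = 1696.1
Remaining denominator categories sum to 1569
no answer / not reached = 1696.1 − 1569 ≈ 127

127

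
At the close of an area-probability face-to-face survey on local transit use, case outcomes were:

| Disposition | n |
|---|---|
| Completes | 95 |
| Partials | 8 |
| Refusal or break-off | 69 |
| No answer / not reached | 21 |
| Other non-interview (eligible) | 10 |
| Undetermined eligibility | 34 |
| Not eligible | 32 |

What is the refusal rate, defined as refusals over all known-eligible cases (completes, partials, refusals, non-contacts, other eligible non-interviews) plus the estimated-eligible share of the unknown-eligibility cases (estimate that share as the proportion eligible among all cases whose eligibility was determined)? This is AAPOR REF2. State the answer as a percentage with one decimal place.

Num → 69
Eligible (known) → 95 + 8 + 69 + 21 + 10 = 203
e = 203 / (203 + 32) = 203 / 235 = 0.8638
Eligible share of unknowns → 0.8638 × 34 = 29.37
Denom → 203 + 29.37 = 232.37
REF2 = 69 / 232.37 = 0.2969

29.7%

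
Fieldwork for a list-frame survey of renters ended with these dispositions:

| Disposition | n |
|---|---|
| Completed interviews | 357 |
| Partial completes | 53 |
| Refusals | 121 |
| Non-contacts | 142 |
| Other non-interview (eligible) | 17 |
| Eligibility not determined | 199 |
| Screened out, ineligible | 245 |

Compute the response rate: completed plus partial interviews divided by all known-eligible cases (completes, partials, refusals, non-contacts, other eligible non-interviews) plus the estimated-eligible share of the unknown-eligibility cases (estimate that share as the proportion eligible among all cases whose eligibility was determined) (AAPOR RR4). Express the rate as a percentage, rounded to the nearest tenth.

49.0%

Numerator = 357 + 53 = 410
Known eligible = 357 + 53 + 121 + 142 + 17 = 690
e = 690 / (690 + 245) = 690 / 935 = 0.7380
e × U = 0.7380 × 199 = 146.86
Denom = 690 + 146.86 = 836.86
RR4 = 410 / 836.86 = 0.4899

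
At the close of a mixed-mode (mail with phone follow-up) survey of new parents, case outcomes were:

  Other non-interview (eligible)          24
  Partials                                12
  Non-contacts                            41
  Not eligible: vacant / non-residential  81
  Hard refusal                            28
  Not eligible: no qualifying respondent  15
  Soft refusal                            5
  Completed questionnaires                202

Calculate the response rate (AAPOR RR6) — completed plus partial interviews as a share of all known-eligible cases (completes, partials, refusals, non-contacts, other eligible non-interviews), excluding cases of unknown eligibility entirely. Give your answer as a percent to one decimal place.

68.6%

Declined to participate = 28 + 5 = 33
Not eligible = 15 + 81 = 96
Num = 202 + 12 = 214
Base = 202 + 12 + 33 + 41 + 24 = 312
RR6 = 214 / 312 = 0.6859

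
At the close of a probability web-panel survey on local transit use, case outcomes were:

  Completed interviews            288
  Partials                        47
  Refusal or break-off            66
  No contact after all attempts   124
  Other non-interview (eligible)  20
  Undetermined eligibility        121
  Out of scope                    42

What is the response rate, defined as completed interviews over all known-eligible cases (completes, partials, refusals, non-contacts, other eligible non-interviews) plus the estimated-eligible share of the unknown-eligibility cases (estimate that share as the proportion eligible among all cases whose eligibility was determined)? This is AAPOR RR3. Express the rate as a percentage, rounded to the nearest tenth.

Num → 288
Eligible (known) → 288 + 47 + 66 + 124 + 20 = 545
e = 545 / (545 + 42) = 545 / 587 = 0.9284
e × U → 0.9284 × 121 = 112.34
Denom → 545 + 112.34 = 657.34
RR3 = 288 / 657.34 = 0.4381

43.8%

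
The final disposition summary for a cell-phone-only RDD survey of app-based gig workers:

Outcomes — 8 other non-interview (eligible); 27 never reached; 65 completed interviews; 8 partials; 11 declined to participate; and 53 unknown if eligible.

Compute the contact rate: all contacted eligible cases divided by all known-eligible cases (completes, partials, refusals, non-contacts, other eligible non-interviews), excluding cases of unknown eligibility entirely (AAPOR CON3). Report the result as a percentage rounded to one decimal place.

77.3%

Numerator: 65 + 8 + 11 + 8 = 92
Denominator: 65 + 8 + 11 + 27 + 8 = 119
CON3 = 92 / 119 = 0.7731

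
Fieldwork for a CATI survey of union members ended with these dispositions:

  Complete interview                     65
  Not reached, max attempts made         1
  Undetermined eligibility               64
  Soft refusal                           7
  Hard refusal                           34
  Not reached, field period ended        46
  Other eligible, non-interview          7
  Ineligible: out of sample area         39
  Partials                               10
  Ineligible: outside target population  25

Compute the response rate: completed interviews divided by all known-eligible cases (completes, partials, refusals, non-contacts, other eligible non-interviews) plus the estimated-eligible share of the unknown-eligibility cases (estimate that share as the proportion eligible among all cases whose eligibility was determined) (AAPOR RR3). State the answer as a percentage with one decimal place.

Refusal or break-off = 34 + 7 = 41
No answer / not reached = 46 + 1 = 47
Screened out, ineligible = 25 + 39 = 64
Top: 65
Eligible (known): 65 + 10 + 41 + 47 + 7 = 170
e = 170 / (170 + 64) = 170 / 234 = 0.7265
e × U: 0.7265 × 64 = 46.50
Denom: 170 + 46.50 = 216.50
RR3 = 65 / 216.50 = 0.3002

30.0%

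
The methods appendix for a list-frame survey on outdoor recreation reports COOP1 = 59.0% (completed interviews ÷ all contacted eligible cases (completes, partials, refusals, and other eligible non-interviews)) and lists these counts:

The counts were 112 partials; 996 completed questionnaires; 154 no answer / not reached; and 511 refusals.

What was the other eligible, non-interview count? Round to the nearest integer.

69

COOP1 = 996 / D = 0.590
D = 996 / 0.590 = 1688.1
Remaining denominator categories sum to 1619
other eligible, non-interview = 1688.1 − 1619 ≈ 69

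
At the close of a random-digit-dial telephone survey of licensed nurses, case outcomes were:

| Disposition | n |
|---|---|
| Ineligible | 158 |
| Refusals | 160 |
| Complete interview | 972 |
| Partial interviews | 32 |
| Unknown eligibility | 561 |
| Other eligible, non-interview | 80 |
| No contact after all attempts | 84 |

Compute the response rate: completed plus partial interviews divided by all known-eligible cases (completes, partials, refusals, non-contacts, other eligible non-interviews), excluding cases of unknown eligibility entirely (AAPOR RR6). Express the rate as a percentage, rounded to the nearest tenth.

Top: 972 + 32 = 1004
Denom: 972 + 32 + 160 + 84 + 80 = 1328
RR6 = 1004 / 1328 = 0.7560

75.6%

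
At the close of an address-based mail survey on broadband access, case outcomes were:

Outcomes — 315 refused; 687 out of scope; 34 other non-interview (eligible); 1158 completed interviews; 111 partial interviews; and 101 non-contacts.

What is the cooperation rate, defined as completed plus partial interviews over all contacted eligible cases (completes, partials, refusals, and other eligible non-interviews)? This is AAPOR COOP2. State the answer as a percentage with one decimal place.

78.4%

Num → 1158 + 111 = 1269
Denominator → 1158 + 111 + 315 + 34 = 1618
COOP2 = 1269 / 1618 = 0.7843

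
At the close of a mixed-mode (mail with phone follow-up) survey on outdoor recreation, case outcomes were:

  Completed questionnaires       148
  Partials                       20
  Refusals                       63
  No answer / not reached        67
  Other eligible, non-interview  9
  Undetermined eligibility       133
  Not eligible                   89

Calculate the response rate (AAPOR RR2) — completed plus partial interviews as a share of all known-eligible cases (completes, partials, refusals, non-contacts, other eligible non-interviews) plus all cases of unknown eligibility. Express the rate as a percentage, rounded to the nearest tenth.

38.2%

Top → 148 + 20 = 168
Denominator → 148 + 20 + 63 + 67 + 9 + 133 = 440
RR2 = 168 / 440 = 0.3818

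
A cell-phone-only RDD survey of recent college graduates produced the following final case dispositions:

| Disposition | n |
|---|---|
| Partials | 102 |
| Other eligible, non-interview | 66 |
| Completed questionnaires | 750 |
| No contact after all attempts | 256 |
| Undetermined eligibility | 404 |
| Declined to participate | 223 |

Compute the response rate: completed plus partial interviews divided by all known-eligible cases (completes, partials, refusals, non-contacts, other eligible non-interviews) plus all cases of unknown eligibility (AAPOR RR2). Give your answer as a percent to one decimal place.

Top → 750 + 102 = 852
Base → 750 + 102 + 223 + 256 + 66 + 404 = 1801
RR2 = 852 / 1801 = 0.4731

47.3%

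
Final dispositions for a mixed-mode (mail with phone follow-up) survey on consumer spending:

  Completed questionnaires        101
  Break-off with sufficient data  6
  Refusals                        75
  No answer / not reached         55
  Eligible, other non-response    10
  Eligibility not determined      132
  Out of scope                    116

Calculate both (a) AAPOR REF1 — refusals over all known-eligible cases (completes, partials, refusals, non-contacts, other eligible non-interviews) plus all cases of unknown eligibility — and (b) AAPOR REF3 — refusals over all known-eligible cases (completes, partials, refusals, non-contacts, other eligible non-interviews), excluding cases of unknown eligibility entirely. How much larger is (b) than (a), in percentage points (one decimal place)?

Num: 75
Base: 101 + 6 + 75 + 55 + 10 + 132 = 379
REF1 = 75 / 379 = 0.1979
Base: 101 + 6 + 75 + 55 + 10 = 247
REF3 = 75 / 247 = 0.3036
Difference = 30.36 − 19.79 = 10.57 percentage points

10.6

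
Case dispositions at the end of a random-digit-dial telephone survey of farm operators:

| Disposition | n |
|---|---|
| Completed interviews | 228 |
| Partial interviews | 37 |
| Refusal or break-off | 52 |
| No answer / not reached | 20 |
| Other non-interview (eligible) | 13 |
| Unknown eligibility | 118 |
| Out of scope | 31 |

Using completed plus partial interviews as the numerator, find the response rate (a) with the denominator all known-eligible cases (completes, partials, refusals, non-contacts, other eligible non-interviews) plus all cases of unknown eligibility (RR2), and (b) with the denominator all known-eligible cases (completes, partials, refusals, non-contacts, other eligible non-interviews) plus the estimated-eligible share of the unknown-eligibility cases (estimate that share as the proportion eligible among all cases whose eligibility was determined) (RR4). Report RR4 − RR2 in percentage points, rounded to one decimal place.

1.2

Num → 228 + 37 = 265
Denominator → 228 + 37 + 52 + 20 + 13 + 118 = 468
RR2 = 265 / 468 = 0.5662
Known eligible → 228 + 37 + 52 + 20 + 13 = 350
e = 350 / (350 + 31) = 350 / 381 = 0.9186
e × U → 0.9186 × 118 = 108.39
Denominator → 350 + 108.39 = 458.39
RR4 = 265 / 458.39 = 0.5781
Difference = 57.81 − 56.62 = 1.19 percentage points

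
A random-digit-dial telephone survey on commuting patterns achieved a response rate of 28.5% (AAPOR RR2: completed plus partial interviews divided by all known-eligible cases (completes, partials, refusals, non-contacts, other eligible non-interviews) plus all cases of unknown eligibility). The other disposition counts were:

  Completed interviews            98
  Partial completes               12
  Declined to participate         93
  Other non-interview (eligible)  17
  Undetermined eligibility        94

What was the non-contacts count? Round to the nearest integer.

72

Num → 98 + 12 = 110
RR2 = 110 / D = 0.285
D = 110 / 0.285 = 386.0
Rest of base = 314
non-contacts = 386.0 − 314 ≈ 72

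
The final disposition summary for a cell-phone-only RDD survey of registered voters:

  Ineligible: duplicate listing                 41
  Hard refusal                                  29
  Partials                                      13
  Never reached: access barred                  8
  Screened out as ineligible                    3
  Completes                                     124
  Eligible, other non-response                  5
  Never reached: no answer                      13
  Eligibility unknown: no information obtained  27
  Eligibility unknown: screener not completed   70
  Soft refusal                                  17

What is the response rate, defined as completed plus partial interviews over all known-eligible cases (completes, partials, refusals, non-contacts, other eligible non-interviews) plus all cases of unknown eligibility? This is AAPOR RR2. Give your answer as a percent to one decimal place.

Refusal or break-off = 29 + 17 = 46
Non-contacts = 13 + 8 = 21
Unknown eligibility = 70 + 27 = 97
Out of scope = 3 + 41 = 44
Numerator → 124 + 13 = 137
Denom → 124 + 13 + 46 + 21 + 5 + 97 = 306
RR2 = 137 / 306 = 0.4477

44.8%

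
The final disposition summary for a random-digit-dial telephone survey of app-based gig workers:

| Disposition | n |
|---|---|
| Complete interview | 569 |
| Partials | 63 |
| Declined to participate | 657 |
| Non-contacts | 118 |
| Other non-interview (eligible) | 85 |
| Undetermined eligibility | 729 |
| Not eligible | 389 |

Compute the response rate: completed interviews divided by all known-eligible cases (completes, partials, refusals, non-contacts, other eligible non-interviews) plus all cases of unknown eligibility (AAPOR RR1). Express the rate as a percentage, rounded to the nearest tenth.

25.6%

Top = 569
Base = 569 + 63 + 657 + 118 + 85 + 729 = 2221
RR1 = 569 / 2221 = 0.2562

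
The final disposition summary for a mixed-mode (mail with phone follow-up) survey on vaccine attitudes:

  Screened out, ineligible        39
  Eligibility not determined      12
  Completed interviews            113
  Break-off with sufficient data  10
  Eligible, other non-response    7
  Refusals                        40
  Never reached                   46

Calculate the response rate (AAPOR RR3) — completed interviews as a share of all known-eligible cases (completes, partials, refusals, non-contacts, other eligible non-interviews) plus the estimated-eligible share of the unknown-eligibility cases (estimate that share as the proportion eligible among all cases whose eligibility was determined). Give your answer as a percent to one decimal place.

50.0%

Numerator: 113
Determined eligible: 113 + 10 + 40 + 46 + 7 = 216
e = 216 / (216 + 39) = 216 / 255 = 0.8471
e × U: 0.8471 × 12 = 10.17
Denominator: 216 + 10.17 = 226.17
RR3 = 113 / 226.17 = 0.4996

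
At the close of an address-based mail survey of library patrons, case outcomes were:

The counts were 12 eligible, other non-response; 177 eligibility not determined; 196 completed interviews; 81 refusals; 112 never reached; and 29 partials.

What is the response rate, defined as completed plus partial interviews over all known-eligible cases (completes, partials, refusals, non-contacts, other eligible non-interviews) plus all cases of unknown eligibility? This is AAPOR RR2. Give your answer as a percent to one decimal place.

Numerator → 196 + 29 = 225
Denom → 196 + 29 + 81 + 112 + 12 + 177 = 607
RR2 = 225 / 607 = 0.3707

37.1%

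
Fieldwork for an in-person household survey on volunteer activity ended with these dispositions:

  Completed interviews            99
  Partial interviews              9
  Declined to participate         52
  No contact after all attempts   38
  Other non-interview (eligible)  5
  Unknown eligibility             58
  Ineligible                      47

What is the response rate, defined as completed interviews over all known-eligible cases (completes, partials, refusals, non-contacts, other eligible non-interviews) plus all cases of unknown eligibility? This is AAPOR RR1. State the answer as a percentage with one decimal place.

37.9%

Num = 99
Denom = 99 + 9 + 52 + 38 + 5 + 58 = 261
RR1 = 99 / 261 = 0.3793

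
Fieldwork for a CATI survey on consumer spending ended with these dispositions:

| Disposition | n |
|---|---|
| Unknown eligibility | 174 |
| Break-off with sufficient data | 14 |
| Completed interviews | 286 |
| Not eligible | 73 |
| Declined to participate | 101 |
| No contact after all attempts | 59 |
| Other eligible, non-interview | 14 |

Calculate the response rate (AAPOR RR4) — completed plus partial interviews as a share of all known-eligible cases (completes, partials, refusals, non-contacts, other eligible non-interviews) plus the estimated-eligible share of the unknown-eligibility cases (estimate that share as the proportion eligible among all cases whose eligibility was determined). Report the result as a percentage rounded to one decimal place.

Top = 286 + 14 = 300
Eligible (known) = 286 + 14 + 101 + 59 + 14 = 474
e = 474 / (474 + 73) = 474 / 547 = 0.8665
Eligible share of unknowns = 0.8665 × 174 = 150.77
Base = 474 + 150.77 = 624.77
RR4 = 300 / 624.77 = 0.4802

48.0%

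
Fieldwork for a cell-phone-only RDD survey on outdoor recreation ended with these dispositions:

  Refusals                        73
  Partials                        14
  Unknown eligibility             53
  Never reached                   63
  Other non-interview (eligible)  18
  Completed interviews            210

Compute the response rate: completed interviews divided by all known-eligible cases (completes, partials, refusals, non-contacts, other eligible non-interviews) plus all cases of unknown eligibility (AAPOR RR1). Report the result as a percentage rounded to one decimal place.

48.7%

Numerator: 210
Denom: 210 + 14 + 73 + 63 + 18 + 53 = 431
RR1 = 210 / 431 = 0.4872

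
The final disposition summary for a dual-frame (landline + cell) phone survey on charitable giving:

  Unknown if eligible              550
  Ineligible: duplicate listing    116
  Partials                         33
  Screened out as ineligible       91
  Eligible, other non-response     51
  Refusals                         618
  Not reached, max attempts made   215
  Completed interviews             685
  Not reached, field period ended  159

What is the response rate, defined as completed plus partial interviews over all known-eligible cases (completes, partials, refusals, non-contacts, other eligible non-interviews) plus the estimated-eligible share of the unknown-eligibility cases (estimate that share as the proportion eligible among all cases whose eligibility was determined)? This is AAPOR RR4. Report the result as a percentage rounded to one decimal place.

31.9%

Never reached = 159 + 215 = 374
Out of scope = 91 + 116 = 207
Numerator = 685 + 33 = 718
Determined eligible = 685 + 33 + 618 + 374 + 51 = 1761
e = 1761 / (1761 + 207) = 1761 / 1968 = 0.8948
Estimated eligible among unknowns = 0.8948 × 550 = 492.14
Denom = 1761 + 492.14 = 2253.14
RR4 = 718 / 2253.14 = 0.3187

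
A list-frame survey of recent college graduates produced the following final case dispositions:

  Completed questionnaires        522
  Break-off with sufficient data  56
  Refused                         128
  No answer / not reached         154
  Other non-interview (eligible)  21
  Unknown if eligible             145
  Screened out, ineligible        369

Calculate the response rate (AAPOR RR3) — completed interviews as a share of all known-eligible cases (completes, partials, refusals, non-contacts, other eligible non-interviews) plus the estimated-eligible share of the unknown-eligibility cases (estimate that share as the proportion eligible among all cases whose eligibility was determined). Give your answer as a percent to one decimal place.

53.1%

Numerator = 522
Determined eligible = 522 + 56 + 128 + 154 + 21 = 881
e = 881 / (881 + 369) = 881 / 1250 = 0.7048
e × U = 0.7048 × 145 = 102.20
Base = 881 + 102.20 = 983.20
RR3 = 522 / 983.20 = 0.5309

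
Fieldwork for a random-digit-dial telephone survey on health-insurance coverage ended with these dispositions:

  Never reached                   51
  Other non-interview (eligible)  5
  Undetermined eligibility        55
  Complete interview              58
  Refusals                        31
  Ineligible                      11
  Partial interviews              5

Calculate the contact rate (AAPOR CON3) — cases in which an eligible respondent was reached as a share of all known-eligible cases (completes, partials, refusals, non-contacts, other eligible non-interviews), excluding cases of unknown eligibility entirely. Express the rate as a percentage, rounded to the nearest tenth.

66.0%

Num = 58 + 5 + 31 + 5 = 99
Denominator = 58 + 5 + 31 + 51 + 5 = 150
CON3 = 99 / 150 = 0.6600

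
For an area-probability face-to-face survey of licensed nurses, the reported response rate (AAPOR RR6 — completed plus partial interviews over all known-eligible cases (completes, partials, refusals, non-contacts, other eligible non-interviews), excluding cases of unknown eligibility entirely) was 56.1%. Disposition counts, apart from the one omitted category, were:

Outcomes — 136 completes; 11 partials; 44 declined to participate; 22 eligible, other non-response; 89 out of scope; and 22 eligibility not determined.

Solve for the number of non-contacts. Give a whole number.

Num = 136 + 11 = 147
RR6 = 147 / D = 0.561
D = 147 / 0.561 = 262.0
Rest of base = 213
non-contacts = 262.0 − 213 ≈ 49

49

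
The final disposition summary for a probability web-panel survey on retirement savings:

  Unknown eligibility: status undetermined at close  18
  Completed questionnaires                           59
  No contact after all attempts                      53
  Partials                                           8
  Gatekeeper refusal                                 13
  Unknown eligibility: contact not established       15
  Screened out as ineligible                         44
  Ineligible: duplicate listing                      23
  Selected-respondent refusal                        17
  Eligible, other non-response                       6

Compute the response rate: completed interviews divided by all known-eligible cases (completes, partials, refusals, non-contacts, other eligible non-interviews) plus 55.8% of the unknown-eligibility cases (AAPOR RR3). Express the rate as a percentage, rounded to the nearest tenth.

33.8%

Refusals = 13 + 17 = 30
Unknown if eligible = 15 + 18 = 33
Out of scope = 44 + 23 = 67
Num: 59
Known eligible: 59 + 8 + 30 + 53 + 6 = 156
e × U: 0.5580 × 33 = 18.41
Denominator: 156 + 18.41 = 174.41
RR3 = 59 / 174.41 = 0.3383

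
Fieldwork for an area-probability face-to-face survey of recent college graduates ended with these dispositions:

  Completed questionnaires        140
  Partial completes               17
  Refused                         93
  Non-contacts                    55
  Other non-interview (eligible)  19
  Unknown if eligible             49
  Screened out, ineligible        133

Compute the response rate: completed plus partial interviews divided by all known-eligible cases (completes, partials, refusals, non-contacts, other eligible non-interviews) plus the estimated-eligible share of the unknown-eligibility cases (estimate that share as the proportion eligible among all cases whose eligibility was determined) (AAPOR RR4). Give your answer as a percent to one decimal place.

Num: 140 + 17 = 157
Known eligible: 140 + 17 + 93 + 55 + 19 = 324
e = 324 / (324 + 133) = 324 / 457 = 0.7090
Eligible share of unknowns: 0.7090 × 49 = 34.74
Denom: 324 + 34.74 = 358.74
RR4 = 157 / 358.74 = 0.4376

43.8%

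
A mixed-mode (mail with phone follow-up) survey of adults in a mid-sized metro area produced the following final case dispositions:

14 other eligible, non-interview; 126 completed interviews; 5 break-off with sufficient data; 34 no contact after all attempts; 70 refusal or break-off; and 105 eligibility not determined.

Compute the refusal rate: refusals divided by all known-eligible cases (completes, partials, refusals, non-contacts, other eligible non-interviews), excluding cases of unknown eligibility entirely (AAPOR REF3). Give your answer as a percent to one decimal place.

Top = 70
Base = 126 + 5 + 70 + 34 + 14 = 249
REF3 = 70 / 249 = 0.2811

28.1%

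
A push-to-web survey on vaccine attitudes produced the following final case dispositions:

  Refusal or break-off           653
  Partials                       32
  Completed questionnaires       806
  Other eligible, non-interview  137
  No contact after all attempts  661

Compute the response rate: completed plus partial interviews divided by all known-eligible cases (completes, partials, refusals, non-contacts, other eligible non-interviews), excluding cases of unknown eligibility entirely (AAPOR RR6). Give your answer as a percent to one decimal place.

36.6%

Num → 806 + 32 = 838
Denominator → 806 + 32 + 653 + 661 + 137 = 2289
RR6 = 838 / 2289 = 0.3661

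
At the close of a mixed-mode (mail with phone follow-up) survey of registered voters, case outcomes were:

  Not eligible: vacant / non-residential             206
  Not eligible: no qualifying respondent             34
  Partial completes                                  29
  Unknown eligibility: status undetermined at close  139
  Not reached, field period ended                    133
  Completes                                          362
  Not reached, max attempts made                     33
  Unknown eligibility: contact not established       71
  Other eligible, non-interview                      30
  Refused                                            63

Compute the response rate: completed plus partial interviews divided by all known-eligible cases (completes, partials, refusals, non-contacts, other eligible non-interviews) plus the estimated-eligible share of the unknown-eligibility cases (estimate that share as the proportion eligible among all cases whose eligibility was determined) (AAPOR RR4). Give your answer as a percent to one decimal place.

No answer / not reached = 133 + 33 = 166
Undetermined eligibility = 71 + 139 = 210
Out of scope = 34 + 206 = 240
Top → 362 + 29 = 391
Eligible (known) → 362 + 29 + 63 + 166 + 30 = 650
e = 650 / (650 + 240) = 650 / 890 = 0.7303
e × U → 0.7303 × 210 = 153.36
Denom → 650 + 153.36 = 803.36
RR4 = 391 / 803.36 = 0.4867

48.7%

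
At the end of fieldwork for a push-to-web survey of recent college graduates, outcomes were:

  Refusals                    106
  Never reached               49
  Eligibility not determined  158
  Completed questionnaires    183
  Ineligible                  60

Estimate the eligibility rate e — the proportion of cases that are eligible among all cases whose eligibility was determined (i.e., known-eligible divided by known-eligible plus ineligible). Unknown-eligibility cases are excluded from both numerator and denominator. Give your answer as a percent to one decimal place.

Determined eligible = 183 + 106 + 49 = 338
e = 338 / (338 + 60) = 338 / 398 = 0.8492

84.9%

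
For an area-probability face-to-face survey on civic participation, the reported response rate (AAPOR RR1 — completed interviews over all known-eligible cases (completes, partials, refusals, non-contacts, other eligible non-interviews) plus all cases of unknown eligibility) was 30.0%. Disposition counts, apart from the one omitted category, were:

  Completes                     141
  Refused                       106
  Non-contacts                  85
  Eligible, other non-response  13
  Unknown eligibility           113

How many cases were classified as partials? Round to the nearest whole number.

RR1 = 141 / D = 0.300
D = 141 / 0.300 = 470.0
Remaining denominator categories sum to 458
partials = 470.0 − 458 ≈ 12

12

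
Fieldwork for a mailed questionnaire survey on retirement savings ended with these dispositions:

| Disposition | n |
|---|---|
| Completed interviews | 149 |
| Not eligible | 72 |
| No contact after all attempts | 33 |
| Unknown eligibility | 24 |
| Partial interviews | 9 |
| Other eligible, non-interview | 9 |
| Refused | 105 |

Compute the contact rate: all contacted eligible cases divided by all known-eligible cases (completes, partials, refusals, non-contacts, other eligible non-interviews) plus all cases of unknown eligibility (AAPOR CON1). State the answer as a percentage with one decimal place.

82.7%

Num = 149 + 9 + 105 + 9 = 272
Base = 149 + 9 + 105 + 33 + 9 + 24 = 329
CON1 = 272 / 329 = 0.8267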